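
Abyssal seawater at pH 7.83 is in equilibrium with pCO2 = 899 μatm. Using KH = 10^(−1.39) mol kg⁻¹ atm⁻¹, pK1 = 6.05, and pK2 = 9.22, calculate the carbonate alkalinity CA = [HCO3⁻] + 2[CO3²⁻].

CA = 2.39 mmol/kg

[CO2*] = KH · pCO2 = 10^(−1.39) × 899×10^-6 = 3.662×10^-5 mol/kg
α₀ = 1/(1 + K1/[H⁺] + K1K2/[H⁺]²) = 1/(1 + 10^+1.78 + 10^+0.39) = 0.01570
DIC = [CO2*]/α₀ = 3.662×10^-5 / 0.01570 = 2.333 mmol/kg
CA = (α₁ + 2α₂)·DIC = (0.9458 + 2×0.03853) × 2.333 = 2.39 mmol/kg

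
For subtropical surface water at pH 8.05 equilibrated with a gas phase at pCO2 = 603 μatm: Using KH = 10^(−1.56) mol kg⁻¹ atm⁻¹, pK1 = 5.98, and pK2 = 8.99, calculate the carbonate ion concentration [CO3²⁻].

[CO3²⁻] = 0.224 mmol/kg

[CO2*] = KH · pCO2 = 10^(−1.56) × 603×10^-6 = 1.661×10^-5 mol/kg
α₀ = 1/(1 + K1/[H⁺] + K1K2/[H⁺]²) = 1/(1 + 10^+2.07 + 10^+1.13) = 0.007577
DIC = [CO2*]/α₀ = 1.661×10^-5 / 0.007577 = 2.192 mmol/kg
[CO3²⁻] = α₂·DIC; α₂ = 0.1022, so [CO3²⁻] = 0.1022 × 2.192 = 0.224 mmol/kg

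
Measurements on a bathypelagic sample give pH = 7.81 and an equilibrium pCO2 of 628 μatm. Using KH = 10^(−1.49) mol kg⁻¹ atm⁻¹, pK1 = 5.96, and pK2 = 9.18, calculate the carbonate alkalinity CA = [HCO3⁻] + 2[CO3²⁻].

CA = 1.56 mmol/kg

[CO2*] = KH · pCO2 = 10^(−1.49) × 628×10^-6 = 2.032×10^-5 mol/kg
α₀ = 1/(1 + K1/[H⁺] + K1K2/[H⁺]²) = 1/(1 + 10^+1.85 + 10^+0.48) = 0.01337
DIC = [CO2*]/α₀ = 2.032×10^-5 / 0.01337 = 1.520 mmol/kg
CA = (α₁ + 2α₂)·DIC = (0.9463 + 2×0.04037) × 1.520 = 1.56 mmol/kg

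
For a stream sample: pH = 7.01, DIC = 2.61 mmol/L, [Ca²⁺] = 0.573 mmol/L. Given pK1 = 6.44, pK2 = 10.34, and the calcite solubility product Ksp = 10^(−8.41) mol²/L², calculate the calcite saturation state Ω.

α₂ = 1 / (1 + [H⁺]/K2 + [H⁺]²/(K1K2)) = 1 / (1 + 10^+3.33 + 10^+2.76)
   = 1 / (1 + 2138.0 + 575.44) = 1/2714.4 = 0.0003684
[CO3²⁻] = α₂ × DIC = 0.0003684 × 2.61 = 0.0009615 mmol/L = 0.9615 μmol/L
Ksp = 10^(−8.41) = 3.890×10^-9
Ω = [Ca²⁺][CO3²⁻]/Ksp = (0.573×10^-3)(9.615×10^-7) / 3.890×10^-9 = 0.142

Ω = 0.142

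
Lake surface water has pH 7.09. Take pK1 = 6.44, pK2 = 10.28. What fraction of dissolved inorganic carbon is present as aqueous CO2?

α₀ = 1 / (1 + K1/[H⁺] + K1K2/[H⁺]²) = 1 / (1 + 10^+0.65 + 10^-2.54)
   = 1 / (1 + 4.4668 + 0.0028840) = 1/5.4697 = 0.1828

α₀ = 0.183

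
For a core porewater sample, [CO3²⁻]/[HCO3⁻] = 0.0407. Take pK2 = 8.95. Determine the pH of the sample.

pH = 7.56

From K2 = [H⁺][CO3²⁻]/[HCO3⁻]:  pH = pK2 + log₁₀([CO3²⁻]/[HCO3⁻])
log₁₀(0.0407) = -1.390
pH = 8.95 + (-1.390) = 7.56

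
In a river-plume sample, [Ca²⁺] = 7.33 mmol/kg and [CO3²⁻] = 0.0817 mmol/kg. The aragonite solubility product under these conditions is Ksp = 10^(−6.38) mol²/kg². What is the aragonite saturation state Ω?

Ω = 1.44

Ksp = 10^(−6.38) = 4.169×10^-7
Ω = [Ca²⁺][CO3²⁻]/Ksp = (7.33×10^-3)(0.0817×10^-3) / 4.169×10^-7 = 1.44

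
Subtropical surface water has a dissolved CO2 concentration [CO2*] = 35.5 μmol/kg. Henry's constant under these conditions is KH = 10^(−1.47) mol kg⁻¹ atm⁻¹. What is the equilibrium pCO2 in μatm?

KH = 10^(−1.47) = 3.388×10^-2 mol kg⁻¹ atm⁻¹
pCO2 = [CO2*]/KH = 35.5×10^-6 / 3.388×10^-2 = 1.05×10^-3 atm = 1050 μatm

pCO2 = 1050 μatm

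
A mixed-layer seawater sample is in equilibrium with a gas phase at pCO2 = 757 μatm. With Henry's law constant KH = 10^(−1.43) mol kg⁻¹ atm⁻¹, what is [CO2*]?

KH = 10^(−1.43) = 3.715×10^-2 mol kg⁻¹ atm⁻¹
[CO2*] = KH · pCO2 = 3.715×10^-2 × 757×10^-6 atm = 2.81×10^-5 mol/kg

[CO2*] = 28.1 μmol/kg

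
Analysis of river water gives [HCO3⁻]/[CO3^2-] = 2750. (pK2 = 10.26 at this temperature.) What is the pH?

pH = 6.82

From K2 = [H⁺][CO3^2-]/[HCO3⁻]:  pH = pK2 − log₁₀([HCO3⁻]/[CO3^2-])
log₁₀(2750) = +3.439
pH = 10.26 − (+3.439) = 6.82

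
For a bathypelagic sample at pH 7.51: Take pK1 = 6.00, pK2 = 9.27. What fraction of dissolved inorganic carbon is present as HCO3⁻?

α₁ = 1 / (1 + [H⁺]/K1 + K2/[H⁺]) = 1 / (1 + 10^-1.51 + 10^-1.76)
   = 1 / (1 + 0.030903 + 0.017378) = 1/1.0483 = 0.9539

α₁ = 0.954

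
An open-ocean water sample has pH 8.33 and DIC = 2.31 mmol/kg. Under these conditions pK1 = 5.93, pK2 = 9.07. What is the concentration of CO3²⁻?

α₂ = 1 / (1 + [H⁺]/K2 + [H⁺]²/(K1K2)) = 1 / (1 + 10^+0.74 + 10^-1.66)
   = 1 / (1 + 5.4954 + 0.021878) = 1/6.5173 = 0.1534
[CO3²⁻] = α₂ × DIC = 0.1534 × 2.31 = 0.354 mmol/kg

[CO3²⁻] = 0.354 mmol/kg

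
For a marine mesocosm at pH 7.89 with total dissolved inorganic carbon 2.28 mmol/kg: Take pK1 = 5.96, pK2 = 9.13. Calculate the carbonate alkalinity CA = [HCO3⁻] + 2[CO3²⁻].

CA = 2.38 mmol/kg

CA = [HCO3⁻] + 2[CO3²⁻] = (α₁ + 2α₂)·DIC
At pH 7.89: [H⁺]/K1 = 10^-1.93 = 0.011749, K2/[H⁺] = 10^-1.24 = 0.057544
α₁ = 1/(1 + 0.011749 + 0.057544) = 1/1.0693 = 0.9352; α₂ = α₁·K2/[H⁺] = 0.05381
α₁ + 2α₂ = 1.0428
CA = 1.0428 × 2.28 = 2.38 mmol/kg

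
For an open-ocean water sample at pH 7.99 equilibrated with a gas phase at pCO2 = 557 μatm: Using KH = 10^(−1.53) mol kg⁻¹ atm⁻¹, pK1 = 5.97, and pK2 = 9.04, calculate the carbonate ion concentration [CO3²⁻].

[CO2*] = KH · pCO2 = 10^(−1.53) × 557×10^-6 = 1.644×10^-5 mol/kg
α₀ = 1/(1 + K1/[H⁺] + K1K2/[H⁺]²) = 1/(1 + 10^+2.02 + 10^+0.97) = 0.008692
DIC = [CO2*]/α₀ = 1.644×10^-5 / 0.008692 = 1.891 mmol/kg
[CO3²⁻] = α₂·DIC; α₂ = 0.08112, so [CO3²⁻] = 0.08112 × 1.891 = 0.153 mmol/kg

[CO3²⁻] = 0.153 mmol/kg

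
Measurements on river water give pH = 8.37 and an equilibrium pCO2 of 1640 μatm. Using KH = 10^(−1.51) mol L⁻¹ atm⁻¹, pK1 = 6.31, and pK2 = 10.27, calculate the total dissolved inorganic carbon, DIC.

[CO2*] = KH · pCO2 = 10^(−1.51) × 1640×10^-6 = 5.068×10^-5 mol/L
α₀ = 1/(1 + K1/[H⁺] + K1K2/[H⁺]²) = 1/(1 + 10^+2.06 + 10^+0.16) = 0.008528
DIC = [CO2*]/α₀ = 5.068×10^-5 / 0.008528 = 5.94 mmol/L

DIC = 5.94 mmol/L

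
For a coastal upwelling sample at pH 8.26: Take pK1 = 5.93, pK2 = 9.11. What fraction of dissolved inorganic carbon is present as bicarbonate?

α₁ = 0.873

α₁ = 1 / (1 + [H⁺]/K1 + K2/[H⁺]) = 1 / (1 + 10^-2.33 + 10^-0.85)
   = 1 / (1 + 0.0046774 + 0.14125) = 1/1.1459 = 0.8727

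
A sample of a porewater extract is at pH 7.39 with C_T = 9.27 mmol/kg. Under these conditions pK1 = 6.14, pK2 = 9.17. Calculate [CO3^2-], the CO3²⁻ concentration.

[CO3²⁻] = 0.143 mmol/kg

α₂ = 1 / (1 + [H⁺]/K2 + [H⁺]²/(K1K2)) = 1 / (1 + 10^+1.78 + 10^+0.53)
   = 1 / (1 + 60.256 + 3.3884) = 1/64.644 = 0.01547
[CO3²⁻] = α₂ × DIC = 0.01547 × 9.27 = 0.143 mmol/kg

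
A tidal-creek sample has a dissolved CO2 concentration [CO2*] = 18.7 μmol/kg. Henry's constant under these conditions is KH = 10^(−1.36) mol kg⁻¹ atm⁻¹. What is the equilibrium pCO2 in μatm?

KH = 10^(−1.36) = 4.365×10^-2 mol kg⁻¹ atm⁻¹
pCO2 = [CO2*]/KH = 18.7×10^-6 / 4.365×10^-2 = 4.28×10^-4 atm = 428 μatm

pCO2 = 428 μatm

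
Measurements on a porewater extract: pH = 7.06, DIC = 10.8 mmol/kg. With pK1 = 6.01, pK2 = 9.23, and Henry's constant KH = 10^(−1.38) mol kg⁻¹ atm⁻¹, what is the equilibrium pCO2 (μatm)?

α₀ = 1 / (1 + K1/[H⁺] + K1K2/[H⁺]²) = 1 / (1 + 10^+1.05 + 10^-1.12)
   = 1 / (1 + 11.220 + 0.075858) = 1/12.296 = 0.08133
[CO2*] = α₀ × DIC = 0.08133 × 10.8 = 0.8783 mmol/kg
pCO2 = [CO2*]/KH = 8.783×10^-4 / 4.169×10^-2 = 2.11×10^4 μatm

pCO2 = 2.11×10^4 μatm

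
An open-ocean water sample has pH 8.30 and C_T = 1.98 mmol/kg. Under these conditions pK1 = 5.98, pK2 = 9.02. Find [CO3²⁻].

α₂ = 1 / (1 + [H⁺]/K2 + [H⁺]²/(K1K2)) = 1 / (1 + 10^+0.72 + 10^-1.60)
   = 1 / (1 + 5.2481 + 0.025119) = 1/6.2732 = 0.1594
[CO3²⁻] = α₂ × DIC = 0.1594 × 1.98 = 0.316 mmol/kg

[CO3²⁻] = 0.316 mmol/kg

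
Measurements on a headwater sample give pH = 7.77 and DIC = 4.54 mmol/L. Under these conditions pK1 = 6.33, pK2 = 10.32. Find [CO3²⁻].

[CO3²⁻] = 12.3 μmol/L

α₂ = 1 / (1 + [H⁺]/K2 + [H⁺]²/(K1K2)) = 1 / (1 + 10^+2.55 + 10^+1.11)
   = 1 / (1 + 354.81 + 12.882) = 1/368.70 = 0.002712
[CO3²⁻] = α₂ × DIC = 0.002712 × 4.54 = 0.0123 mmol/L = 12.3 μmol/L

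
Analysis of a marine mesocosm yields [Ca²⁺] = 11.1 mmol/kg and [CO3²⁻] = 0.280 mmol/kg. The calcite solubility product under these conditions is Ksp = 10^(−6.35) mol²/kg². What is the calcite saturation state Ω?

Ω = 6.96

Ksp = 10^(−6.35) = 4.467×10^-7
Ω = [Ca²⁺][CO3²⁻]/Ksp = (11.1×10^-3)(0.280×10^-3) / 4.467×10^-7 = 6.96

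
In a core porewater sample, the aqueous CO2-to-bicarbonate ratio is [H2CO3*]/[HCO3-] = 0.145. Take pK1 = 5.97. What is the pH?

From K1 = [H⁺][HCO3-]/[H2CO3*]:  pH = pK1 − log₁₀([H2CO3*]/[HCO3-])
log₁₀(0.145) = -0.839
pH = 5.97 − (-0.839) = 6.81

pH = 6.81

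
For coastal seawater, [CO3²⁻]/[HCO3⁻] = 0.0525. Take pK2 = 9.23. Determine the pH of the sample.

From K2 = [H⁺][CO3²⁻]/[HCO3⁻]:  pH = pK2 + log₁₀([CO3²⁻]/[HCO3⁻])
log₁₀(0.0525) = -1.280
pH = 9.23 + (-1.280) = 7.95

pH = 7.95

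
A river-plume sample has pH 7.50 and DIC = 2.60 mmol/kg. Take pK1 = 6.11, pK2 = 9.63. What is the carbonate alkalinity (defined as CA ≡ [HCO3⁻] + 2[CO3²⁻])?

CA = [HCO3⁻] + 2[CO3²⁻] = (α₁ + 2α₂)·DIC
At pH 7.50: [H⁺]/K1 = 10^-1.39 = 0.040738, K2/[H⁺] = 10^-2.13 = 0.0074131
α₁ = 1/(1 + 0.040738 + 0.0074131) = 1/1.0482 = 0.9541; α₂ = α₁·K2/[H⁺] = 0.007073
α₁ + 2α₂ = 0.9682
CA = 0.9682 × 2.60 = 2.52 mmol/kg

CA = 2.52 mmol/kg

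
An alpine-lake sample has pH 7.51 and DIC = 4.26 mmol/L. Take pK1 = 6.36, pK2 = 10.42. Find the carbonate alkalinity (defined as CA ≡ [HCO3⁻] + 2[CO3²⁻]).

CA = [HCO3⁻] + 2[CO3²⁻] = (α₁ + 2α₂)·DIC
At pH 7.51: [H⁺]/K1 = 10^-1.15 = 0.070795, K2/[H⁺] = 10^-2.91 = 0.0012303
α₁ = 1/(1 + 0.070795 + 0.0012303) = 1/1.0720 = 0.9328; α₂ = α₁·K2/[H⁺] = 0.001148
α₁ + 2α₂ = 0.9351
CA = 0.9351 × 4.26 = 3.98 mmol/L

CA = 3.98 mmol/L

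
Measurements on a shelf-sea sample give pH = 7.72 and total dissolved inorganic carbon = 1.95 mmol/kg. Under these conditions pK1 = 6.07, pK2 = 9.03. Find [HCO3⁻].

α₁ = 1 / (1 + [H⁺]/K1 + K2/[H⁺]) = 1 / (1 + 10^-1.65 + 10^-1.31)
   = 1 / (1 + 0.022387 + 0.048978) = 1/1.0714 = 0.9334
[HCO3⁻] = α₁ × DIC = 0.9334 × 1.95 = 1.82 mmol/kg

[HCO3⁻] = 1.82 mmol/kg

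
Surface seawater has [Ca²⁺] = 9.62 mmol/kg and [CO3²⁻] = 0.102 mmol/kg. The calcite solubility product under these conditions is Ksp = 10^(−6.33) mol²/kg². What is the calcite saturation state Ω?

Ω = 2.10

Ksp = 10^(−6.33) = 4.677×10^-7
Ω = [Ca²⁺][CO3²⁻]/Ksp = (9.62×10^-3)(0.102×10^-3) / 4.677×10^-7 = 2.10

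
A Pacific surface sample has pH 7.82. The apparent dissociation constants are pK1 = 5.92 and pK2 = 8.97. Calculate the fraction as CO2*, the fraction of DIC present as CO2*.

α₀ = 0.0116

α₀ = 1 / (1 + K1/[H⁺] + K1K2/[H⁺]²) = 1 / (1 + 10^+1.90 + 10^+0.75)
   = 1 / (1 + 79.433 + 5.6234) = 1/86.056 = 0.01162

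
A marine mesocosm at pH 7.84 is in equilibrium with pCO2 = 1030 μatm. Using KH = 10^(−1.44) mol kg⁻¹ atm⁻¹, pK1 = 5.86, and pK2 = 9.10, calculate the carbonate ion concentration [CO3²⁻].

[CO3²⁻] = 0.196 mmol/kg

[CO2*] = KH · pCO2 = 10^(−1.44) × 1030×10^-6 = 3.740×10^-5 mol/kg
α₀ = 1/(1 + K1/[H⁺] + K1K2/[H⁺]²) = 1/(1 + 10^+1.98 + 10^+0.72) = 0.009828
DIC = [CO2*]/α₀ = 3.740×10^-5 / 0.009828 = 3.805 mmol/kg
[CO3²⁻] = α₂·DIC; α₂ = 0.05158, so [CO3²⁻] = 0.05158 × 3.805 = 0.196 mmol/kg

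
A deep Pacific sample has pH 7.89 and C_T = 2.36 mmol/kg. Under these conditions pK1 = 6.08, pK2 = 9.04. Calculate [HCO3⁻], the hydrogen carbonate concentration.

α₁ = 1 / (1 + [H⁺]/K1 + K2/[H⁺]) = 1 / (1 + 10^-1.81 + 10^-1.15)
   = 1 / (1 + 0.015488 + 0.070795) = 1/1.0863 = 0.9206
[HCO3⁻] = α₁ × DIC = 0.9206 × 2.36 = 2.17 mmol/kg

[HCO3⁻] = 2.17 mmol/kg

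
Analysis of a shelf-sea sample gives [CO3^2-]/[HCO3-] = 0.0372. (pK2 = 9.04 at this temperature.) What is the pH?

pH = 7.61

From K2 = [H⁺][CO3^2-]/[HCO3-]:  pH = pK2 + log₁₀([CO3^2-]/[HCO3-])
log₁₀(0.0372) = -1.429
pH = 9.04 + (-1.429) = 7.61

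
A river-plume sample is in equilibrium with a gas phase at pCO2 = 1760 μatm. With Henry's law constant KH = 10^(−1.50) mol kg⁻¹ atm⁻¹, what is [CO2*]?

[CO2*] = 55.7 μmol/kg

KH = 10^(−1.50) = 3.162×10^-2 mol kg⁻¹ atm⁻¹
[CO2*] = KH · pCO2 = 3.162×10^-2 × 1760×10^-6 atm = 5.57×10^-5 mol/kg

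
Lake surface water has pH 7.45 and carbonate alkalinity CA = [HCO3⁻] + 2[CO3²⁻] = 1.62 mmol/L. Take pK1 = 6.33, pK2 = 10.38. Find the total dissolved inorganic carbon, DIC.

DIC = 1.74 mmol/L

CA = [HCO3⁻] + 2[CO3²⁻] = (α₁ + 2α₂)·DIC
At pH 7.45: [H⁺]/K1 = 10^-1.12 = 0.075858, K2/[H⁺] = 10^-2.93 = 0.0011749
α₁ = 1/(1 + 0.075858 + 0.0011749) = 1/1.0770 = 0.9285; α₂ = α₁·K2/[H⁺] = 0.001091
α₁ + 2α₂ = 0.9307
DIC = CA / (α₁ + 2α₂) = 1.62 / 0.9307 = 1.74 mmol/L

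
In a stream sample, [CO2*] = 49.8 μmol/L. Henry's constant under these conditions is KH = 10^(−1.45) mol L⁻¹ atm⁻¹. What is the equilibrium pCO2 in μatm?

pCO2 = 1400 μatm

KH = 10^(−1.45) = 3.548×10^-2 mol L⁻¹ atm⁻¹
pCO2 = [CO2*]/KH = 49.8×10^-6 / 3.548×10^-2 = 1.40×10^-3 atm = 1400 μatm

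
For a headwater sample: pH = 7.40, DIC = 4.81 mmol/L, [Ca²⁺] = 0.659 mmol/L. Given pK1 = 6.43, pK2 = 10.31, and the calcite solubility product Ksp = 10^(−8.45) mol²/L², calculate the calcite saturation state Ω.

α₂ = 1 / (1 + [H⁺]/K2 + [H⁺]²/(K1K2)) = 1 / (1 + 10^+2.91 + 10^+1.94)
   = 1 / (1 + 812.83 + 87.096) = 1/900.93 = 0.001110
[CO3²⁻] = α₂ × DIC = 0.001110 × 4.81 = 0.005339 mmol/L = 5.339 μmol/L
Ksp = 10^(−8.45) = 3.548×10^-9
Ω = [Ca²⁺][CO3²⁻]/Ksp = (0.659×10^-3)(5.339×10^-6) / 3.548×10^-9 = 0.992

Ω = 0.992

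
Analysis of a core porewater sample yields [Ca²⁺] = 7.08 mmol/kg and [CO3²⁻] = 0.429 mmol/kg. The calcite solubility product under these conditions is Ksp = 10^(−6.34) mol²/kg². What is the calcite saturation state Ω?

Ksp = 10^(−6.34) = 4.571×10^-7
Ω = [Ca²⁺][CO3²⁻]/Ksp = (7.08×10^-3)(0.429×10^-3) / 4.571×10^-7 = 6.64

Ω = 6.64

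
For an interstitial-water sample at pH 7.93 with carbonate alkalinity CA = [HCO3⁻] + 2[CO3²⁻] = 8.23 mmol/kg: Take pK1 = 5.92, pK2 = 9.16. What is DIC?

DIC = 7.87 mmol/kg

CA = [HCO3⁻] + 2[CO3²⁻] = (α₁ + 2α₂)·DIC
At pH 7.93: [H⁺]/K1 = 10^-2.01 = 0.0097724, K2/[H⁺] = 10^-1.23 = 0.058884
α₁ = 1/(1 + 0.0097724 + 0.058884) = 1/1.0687 = 0.9358; α₂ = α₁·K2/[H⁺] = 0.05510
α₁ + 2α₂ = 1.0460
DIC = CA / (α₁ + 2α₂) = 8.23 / 1.0460 = 7.87 mmol/kg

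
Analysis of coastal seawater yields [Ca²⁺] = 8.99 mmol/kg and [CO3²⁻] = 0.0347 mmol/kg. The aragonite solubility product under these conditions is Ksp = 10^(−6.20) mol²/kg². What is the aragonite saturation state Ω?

Ksp = 10^(−6.20) = 6.310×10^-7
Ω = [Ca²⁺][CO3²⁻]/Ksp = (8.99×10^-3)(0.0347×10^-3) / 6.310×10^-7 = 0.494

Ω = 0.494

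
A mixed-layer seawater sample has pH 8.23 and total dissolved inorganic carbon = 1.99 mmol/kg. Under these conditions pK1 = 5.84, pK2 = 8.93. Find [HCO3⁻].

[HCO3⁻] = 1.65 mmol/kg

α₁ = 1 / (1 + [H⁺]/K1 + K2/[H⁺]) = 1 / (1 + 10^-2.39 + 10^-0.70)
   = 1 / (1 + 0.0040738 + 0.19953) = 1/1.2036 = 0.8308
[HCO3⁻] = α₁ × DIC = 0.8308 × 1.99 = 1.65 mmol/kg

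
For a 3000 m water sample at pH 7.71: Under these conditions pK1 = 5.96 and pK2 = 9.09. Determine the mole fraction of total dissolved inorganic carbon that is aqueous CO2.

α₀ = 0.0168

α₀ = 1 / (1 + K1/[H⁺] + K1K2/[H⁺]²) = 1 / (1 + 10^+1.75 + 10^+0.37)
   = 1 / (1 + 56.234 + 2.3442) = 1/59.578 = 0.01678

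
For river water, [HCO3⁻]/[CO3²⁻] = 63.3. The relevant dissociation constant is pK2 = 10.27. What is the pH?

pH = 8.47

From K2 = [H⁺][CO3²⁻]/[HCO3⁻]:  pH = pK2 − log₁₀([HCO3⁻]/[CO3²⁻])
log₁₀(63.3) = +1.801
pH = 10.27 − (+1.801) = 8.47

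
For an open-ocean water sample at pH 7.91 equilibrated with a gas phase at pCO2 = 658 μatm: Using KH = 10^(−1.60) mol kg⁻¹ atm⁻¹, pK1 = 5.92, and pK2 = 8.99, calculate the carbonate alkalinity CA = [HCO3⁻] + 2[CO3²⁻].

CA = 1.88 mmol/kg

[CO2*] = KH · pCO2 = 10^(−1.60) × 658×10^-6 = 1.653×10^-5 mol/kg
α₀ = 1/(1 + K1/[H⁺] + K1K2/[H⁺]²) = 1/(1 + 10^+1.99 + 10^+0.91) = 0.009359
DIC = [CO2*]/α₀ = 1.653×10^-5 / 0.009359 = 1.766 mmol/kg
CA = (α₁ + 2α₂)·DIC = (0.9146 + 2×0.07607) × 1.766 = 1.88 mmol/kg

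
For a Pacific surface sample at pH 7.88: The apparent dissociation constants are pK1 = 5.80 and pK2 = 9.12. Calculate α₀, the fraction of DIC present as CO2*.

α₀ = 1 / (1 + K1/[H⁺] + K1K2/[H⁺]²) = 1 / (1 + 10^+2.08 + 10^+0.84)
   = 1 / (1 + 120.23 + 6.9183) = 1/128.14 = 0.007804

α₀ = 0.00780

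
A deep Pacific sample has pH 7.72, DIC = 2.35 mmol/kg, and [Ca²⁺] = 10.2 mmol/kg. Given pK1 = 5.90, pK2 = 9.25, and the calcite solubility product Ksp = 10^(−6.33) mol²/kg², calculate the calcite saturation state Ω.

α₂ = 1 / (1 + [H⁺]/K2 + [H⁺]²/(K1K2)) = 1 / (1 + 10^+1.53 + 10^-0.29)
   = 1 / (1 + 33.884 + 0.51286) = 1/35.397 = 0.02825
[CO3²⁻] = α₂ × DIC = 0.02825 × 2.35 = 0.06639 mmol/kg
Ksp = 10^(−6.33) = 4.677×10^-7
Ω = [Ca²⁺][CO3²⁻]/Ksp = (10.2×10^-3)(6.639×10^-5) / 4.677×10^-7 = 1.45

Ω = 1.45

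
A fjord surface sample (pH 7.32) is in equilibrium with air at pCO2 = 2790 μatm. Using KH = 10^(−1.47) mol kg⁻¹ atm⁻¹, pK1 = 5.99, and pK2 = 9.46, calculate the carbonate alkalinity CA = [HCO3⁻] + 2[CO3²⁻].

[CO2*] = KH · pCO2 = 10^(−1.47) × 2790×10^-6 = 9.454×10^-5 mol/kg
α₀ = 1/(1 + K1/[H⁺] + K1K2/[H⁺]²) = 1/(1 + 10^+1.33 + 10^-0.81) = 0.04438
DIC = [CO2*]/α₀ = 9.454×10^-5 / 0.04438 = 2.130 mmol/kg
CA = (α₁ + 2α₂)·DIC = (0.9488 + 2×0.006873) × 2.130 = 2.05 mmol/kg

CA = 2.05 mmol/kg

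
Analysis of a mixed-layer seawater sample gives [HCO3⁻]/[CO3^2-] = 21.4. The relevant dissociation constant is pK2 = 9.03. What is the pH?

pH = 7.70

From K2 = [H⁺][CO3^2-]/[HCO3⁻]:  pH = pK2 − log₁₀([HCO3⁻]/[CO3^2-])
log₁₀(21.4) = +1.330
pH = 9.03 − (+1.330) = 7.70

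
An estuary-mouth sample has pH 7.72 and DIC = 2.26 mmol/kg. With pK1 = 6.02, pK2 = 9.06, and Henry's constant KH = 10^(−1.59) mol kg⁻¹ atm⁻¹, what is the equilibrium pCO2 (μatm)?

α₀ = 1 / (1 + K1/[H⁺] + K1K2/[H⁺]²) = 1 / (1 + 10^+1.70 + 10^+0.36)
   = 1 / (1 + 50.119 + 2.2909) = 1/53.410 = 0.01872
[CO2*] = α₀ × DIC = 0.01872 × 2.26 = 0.04231 mmol/kg
pCO2 = [CO2*]/KH = 4.231×10^-5 / 2.570×10^-2 = 1650 μatm

pCO2 = 1650 μatm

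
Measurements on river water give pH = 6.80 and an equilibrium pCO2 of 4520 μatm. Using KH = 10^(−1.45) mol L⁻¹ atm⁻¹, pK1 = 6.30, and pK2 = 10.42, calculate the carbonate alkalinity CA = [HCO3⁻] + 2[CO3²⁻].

[CO2*] = KH · pCO2 = 10^(−1.45) × 4520×10^-6 = 1.604×10^-4 mol/L
α₀ = 1/(1 + K1/[H⁺] + K1K2/[H⁺]²) = 1/(1 + 10^+0.50 + 10^-3.12) = 0.2402
DIC = [CO2*]/α₀ = 1.604×10^-4 / 0.2402 = 0.6676 mmol/L
CA = (α₁ + 2α₂)·DIC = (0.7596 + 2×0.0001822) × 0.6676 = 0.507 mmol/L

CA = 0.507 mmol/L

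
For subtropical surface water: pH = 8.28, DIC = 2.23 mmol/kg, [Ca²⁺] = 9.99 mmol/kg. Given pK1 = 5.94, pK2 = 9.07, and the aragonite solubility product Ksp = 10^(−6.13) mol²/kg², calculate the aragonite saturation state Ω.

Ω = 4.18

α₂ = 1 / (1 + [H⁺]/K2 + [H⁺]²/(K1K2)) = 1 / (1 + 10^+0.79 + 10^-1.55)
   = 1 / (1 + 6.1660 + 0.028184) = 1/7.1941 = 0.1390
[CO3²⁻] = α₂ × DIC = 0.1390 × 2.23 = 0.3100 mmol/kg
Ksp = 10^(−6.13) = 7.413×10^-7
Ω = [Ca²⁺][CO3²⁻]/Ksp = (9.99×10^-3)(3.100×10^-4) / 7.413×10^-7 = 4.18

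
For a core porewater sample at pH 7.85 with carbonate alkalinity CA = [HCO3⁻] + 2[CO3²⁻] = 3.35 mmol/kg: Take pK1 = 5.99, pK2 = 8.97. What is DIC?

DIC = 3.17 mmol/kg

CA = [HCO3⁻] + 2[CO3²⁻] = (α₁ + 2α₂)·DIC
At pH 7.85: [H⁺]/K1 = 10^-1.86 = 0.013804, K2/[H⁺] = 10^-1.12 = 0.075858
α₁ = 1/(1 + 0.013804 + 0.075858) = 1/1.0897 = 0.9177; α₂ = α₁·K2/[H⁺] = 0.06962
α₁ + 2α₂ = 1.0569
DIC = CA / (α₁ + 2α₂) = 3.35 / 1.0569 = 3.17 mmol/kg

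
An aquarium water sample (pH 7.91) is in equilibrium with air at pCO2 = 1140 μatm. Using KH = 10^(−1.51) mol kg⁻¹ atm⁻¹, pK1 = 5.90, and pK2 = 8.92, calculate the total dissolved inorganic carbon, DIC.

DIC = 3.99 mmol/kg

[CO2*] = KH · pCO2 = 10^(−1.51) × 1140×10^-6 = 3.523×10^-5 mol/kg
α₀ = 1/(1 + K1/[H⁺] + K1K2/[H⁺]²) = 1/(1 + 10^+2.01 + 10^+1.00) = 0.008824
DIC = [CO2*]/α₀ = 3.523×10^-5 / 0.008824 = 3.99 mmol/kg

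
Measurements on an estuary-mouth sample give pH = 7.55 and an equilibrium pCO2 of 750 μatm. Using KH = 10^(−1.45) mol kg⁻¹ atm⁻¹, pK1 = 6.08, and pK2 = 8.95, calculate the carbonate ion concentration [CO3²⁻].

[CO2*] = KH · pCO2 = 10^(−1.45) × 750×10^-6 = 2.661×10^-5 mol/kg
α₀ = 1/(1 + K1/[H⁺] + K1K2/[H⁺]²) = 1/(1 + 10^+1.47 + 10^+0.07) = 0.03156
DIC = [CO2*]/α₀ = 2.661×10^-5 / 0.03156 = 0.8432 mmol/kg
[CO3²⁻] = α₂·DIC; α₂ = 0.03708, so [CO3²⁻] = 0.03708 × 0.8432 = 0.0313 mmol/kg

[CO3²⁻] = 0.0313 mmol/kg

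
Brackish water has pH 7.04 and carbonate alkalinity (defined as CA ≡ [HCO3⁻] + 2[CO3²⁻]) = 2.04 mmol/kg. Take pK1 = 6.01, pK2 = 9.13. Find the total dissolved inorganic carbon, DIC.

DIC = 2.21 mmol/kg

CA = [HCO3⁻] + 2[CO3²⁻] = (α₁ + 2α₂)·DIC
At pH 7.04: [H⁺]/K1 = 10^-1.03 = 0.093325, K2/[H⁺] = 10^-2.09 = 0.0081283
α₁ = 1/(1 + 0.093325 + 0.0081283) = 1/1.1015 = 0.9079; α₂ = α₁·K2/[H⁺] = 0.007380
α₁ + 2α₂ = 0.9227
DIC = CA / (α₁ + 2α₂) = 2.04 / 0.9227 = 2.21 mmol/kg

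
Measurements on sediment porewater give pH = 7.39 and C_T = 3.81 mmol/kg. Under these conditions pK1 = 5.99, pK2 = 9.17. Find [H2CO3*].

α₀ = 1 / (1 + K1/[H⁺] + K1K2/[H⁺]²) = 1 / (1 + 10^+1.40 + 10^-0.38)
   = 1 / (1 + 25.119 + 0.41687) = 1/26.536 = 0.03769
[CO2*] = α₀ × DIC = 0.03769 × 3.81 = 0.144 mmol/kg

[CO2*] = 0.144 mmol/kg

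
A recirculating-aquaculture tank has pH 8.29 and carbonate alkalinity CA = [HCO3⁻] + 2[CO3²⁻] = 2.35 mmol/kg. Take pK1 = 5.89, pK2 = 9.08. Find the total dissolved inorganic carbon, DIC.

DIC = 2.07 mmol/kg

CA = [HCO3⁻] + 2[CO3²⁻] = (α₁ + 2α₂)·DIC
At pH 8.29: [H⁺]/K1 = 10^-2.40 = 0.0039811, K2/[H⁺] = 10^-0.79 = 0.16218
α₁ = 1/(1 + 0.0039811 + 0.16218) = 1/1.1662 = 0.8575; α₂ = α₁·K2/[H⁺] = 0.1391
α₁ + 2α₂ = 1.1357
DIC = CA / (α₁ + 2α₂) = 2.35 / 1.1357 = 2.07 mmol/kg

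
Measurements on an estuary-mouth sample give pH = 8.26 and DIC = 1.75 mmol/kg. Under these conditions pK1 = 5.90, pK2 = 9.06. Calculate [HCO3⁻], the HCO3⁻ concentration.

[HCO3⁻] = 1.50 mmol/kg

α₁ = 1 / (1 + [H⁺]/K1 + K2/[H⁺]) = 1 / (1 + 10^-2.36 + 10^-0.80)
   = 1 / (1 + 0.0043652 + 0.15849) = 1/1.1629 = 0.8600
[HCO3⁻] = α₁ × DIC = 0.8600 × 1.75 = 1.50 mmol/kg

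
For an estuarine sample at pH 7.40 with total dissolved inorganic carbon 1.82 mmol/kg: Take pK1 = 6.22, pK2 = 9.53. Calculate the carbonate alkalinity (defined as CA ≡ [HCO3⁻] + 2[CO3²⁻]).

CA = 1.72 mmol/kg

CA = [HCO3⁻] + 2[CO3²⁻] = (α₁ + 2α₂)·DIC
At pH 7.40: [H⁺]/K1 = 10^-1.18 = 0.066069, K2/[H⁺] = 10^-2.13 = 0.0074131
α₁ = 1/(1 + 0.066069 + 0.0074131) = 1/1.0735 = 0.9315; α₂ = α₁·K2/[H⁺] = 0.006906
α₁ + 2α₂ = 0.9454
CA = 0.9454 × 1.82 = 1.72 mmol/kg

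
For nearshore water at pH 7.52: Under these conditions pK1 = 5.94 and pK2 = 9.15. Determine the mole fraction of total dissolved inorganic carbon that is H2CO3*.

α₀ = 1 / (1 + K1/[H⁺] + K1K2/[H⁺]²) = 1 / (1 + 10^+1.58 + 10^-0.05)
   = 1 / (1 + 38.019 + 0.89125) = 1/39.910 = 0.02506

α₀ = 0.0251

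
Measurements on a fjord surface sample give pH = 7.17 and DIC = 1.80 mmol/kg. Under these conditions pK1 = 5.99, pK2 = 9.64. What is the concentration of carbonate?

[CO3²⁻] = 5.70 μmol/kg

α₂ = 1 / (1 + [H⁺]/K2 + [H⁺]²/(K1K2)) = 1 / (1 + 10^+2.47 + 10^+1.29)
   = 1 / (1 + 295.12 + 19.498) = 1/315.62 = 0.003168
[CO3²⁻] = α₂ × DIC = 0.003168 × 1.80 = 0.00570 mmol/kg = 5.70 μmol/kg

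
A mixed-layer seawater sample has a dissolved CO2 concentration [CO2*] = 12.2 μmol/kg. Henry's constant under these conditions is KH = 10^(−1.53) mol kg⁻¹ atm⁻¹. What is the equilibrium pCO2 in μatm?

KH = 10^(−1.53) = 2.951×10^-2 mol kg⁻¹ atm⁻¹
pCO2 = [CO2*]/KH = 12.2×10^-6 / 2.951×10^-2 = 4.13×10^-4 atm = 413 μatm

pCO2 = 413 μatm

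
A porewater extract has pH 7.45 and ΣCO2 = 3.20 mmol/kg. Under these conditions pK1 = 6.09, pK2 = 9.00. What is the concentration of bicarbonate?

[HCO3⁻] = 2.99 mmol/kg

α₁ = 1 / (1 + [H⁺]/K1 + K2/[H⁺]) = 1 / (1 + 10^-1.36 + 10^-1.55)
   = 1 / (1 + 0.043652 + 0.028184) = 1/1.0718 = 0.9330
[HCO3⁻] = α₁ × DIC = 0.9330 × 3.20 = 2.99 mmol/kg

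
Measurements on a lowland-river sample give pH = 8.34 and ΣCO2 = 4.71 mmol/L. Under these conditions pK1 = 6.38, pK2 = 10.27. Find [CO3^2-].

α₂ = 1 / (1 + [H⁺]/K2 + [H⁺]²/(K1K2)) = 1 / (1 + 10^+1.93 + 10^-0.03)
   = 1 / (1 + 85.114 + 0.93325) = 1/87.047 = 0.01149
[CO3²⁻] = α₂ × DIC = 0.01149 × 4.71 = 0.0541 mmol/L

[CO3²⁻] = 0.0541 mmol/L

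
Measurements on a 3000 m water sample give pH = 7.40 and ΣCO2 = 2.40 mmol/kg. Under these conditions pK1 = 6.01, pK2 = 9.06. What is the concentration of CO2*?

[CO2*] = 0.0920 mmol/kg

α₀ = 1 / (1 + K1/[H⁺] + K1K2/[H⁺]²) = 1 / (1 + 10^+1.39 + 10^-0.27)
   = 1 / (1 + 24.547 + 0.53703) = 1/26.084 = 0.03834
[CO2*] = α₀ × DIC = 0.03834 × 2.40 = 0.0920 mmol/kg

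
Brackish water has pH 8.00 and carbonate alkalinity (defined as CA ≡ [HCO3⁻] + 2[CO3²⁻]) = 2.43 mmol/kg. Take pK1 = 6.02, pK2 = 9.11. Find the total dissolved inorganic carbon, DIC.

DIC = 2.29 mmol/kg

CA = [HCO3⁻] + 2[CO3²⁻] = (α₁ + 2α₂)·DIC
At pH 8.00: [H⁺]/K1 = 10^-1.98 = 0.010471, K2/[H⁺] = 10^-1.11 = 0.077625
α₁ = 1/(1 + 0.010471 + 0.077625) = 1/1.0881 = 0.9190; α₂ = α₁·K2/[H⁺] = 0.07134
α₁ + 2α₂ = 1.0617
DIC = CA / (α₁ + 2α₂) = 2.43 / 1.0617 = 2.29 mmol/kg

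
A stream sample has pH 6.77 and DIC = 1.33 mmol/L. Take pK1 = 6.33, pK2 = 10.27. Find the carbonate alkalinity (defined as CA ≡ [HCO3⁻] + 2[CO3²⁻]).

CA = 0.976 mmol/L

CA = [HCO3⁻] + 2[CO3²⁻] = (α₁ + 2α₂)·DIC
At pH 6.77: [H⁺]/K1 = 10^-0.44 = 0.36308, K2/[H⁺] = 10^-3.50 = 0.00031623
α₁ = 1/(1 + 0.36308 + 0.00031623) = 1/1.3634 = 0.7335; α₂ = α₁·K2/[H⁺] = 0.0002319
α₁ + 2α₂ = 0.7339
CA = 0.7339 × 1.33 = 0.976 mmol/L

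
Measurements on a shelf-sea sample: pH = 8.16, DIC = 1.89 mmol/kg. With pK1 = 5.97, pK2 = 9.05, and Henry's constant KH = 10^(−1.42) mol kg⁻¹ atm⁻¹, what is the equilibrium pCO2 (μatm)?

α₀ = 1 / (1 + K1/[H⁺] + K1K2/[H⁺]²) = 1 / (1 + 10^+2.19 + 10^+1.30)
   = 1 / (1 + 154.88 + 19.953) = 1/175.83 = 0.005687
[CO2*] = α₀ × DIC = 0.005687 × 1.89 = 0.01075 mmol/kg = 10.75 μmol/kg
pCO2 = [CO2*]/KH = 1.075×10^-5 / 3.802×10^-2 = 283 μatm

pCO2 = 283 μatm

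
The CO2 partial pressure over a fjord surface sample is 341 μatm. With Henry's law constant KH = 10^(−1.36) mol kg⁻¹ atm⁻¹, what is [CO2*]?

KH = 10^(−1.36) = 4.365×10^-2 mol kg⁻¹ atm⁻¹
[CO2*] = KH · pCO2 = 4.365×10^-2 × 341×10^-6 atm = 1.49×10^-5 mol/kg

[CO2*] = 14.9 μmol/kg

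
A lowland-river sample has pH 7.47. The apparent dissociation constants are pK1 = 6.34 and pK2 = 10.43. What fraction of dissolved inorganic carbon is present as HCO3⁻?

α₁ = 0.930

α₁ = 1 / (1 + [H⁺]/K1 + K2/[H⁺]) = 1 / (1 + 10^-1.13 + 10^-2.96)
   = 1 / (1 + 0.074131 + 0.0010965) = 1/1.0752 = 0.9300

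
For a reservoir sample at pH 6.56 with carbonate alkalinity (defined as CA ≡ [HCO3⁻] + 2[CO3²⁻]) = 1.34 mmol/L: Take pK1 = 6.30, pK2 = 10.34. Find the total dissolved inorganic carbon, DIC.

CA = [HCO3⁻] + 2[CO3²⁻] = (α₁ + 2α₂)·DIC
At pH 6.56: [H⁺]/K1 = 10^-0.26 = 0.54954, K2/[H⁺] = 10^-3.78 = 0.00016596
α₁ = 1/(1 + 0.54954 + 0.00016596) = 1/1.5497 = 0.6453; α₂ = α₁·K2/[H⁺] = 0.0001071
α₁ + 2α₂ = 0.6455
DIC = CA / (α₁ + 2α₂) = 1.34 / 0.6455 = 2.08 mmol/L

DIC = 2.08 mmol/L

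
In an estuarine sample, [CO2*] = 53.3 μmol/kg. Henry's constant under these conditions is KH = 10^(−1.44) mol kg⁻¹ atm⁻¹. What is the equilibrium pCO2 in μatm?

KH = 10^(−1.44) = 3.631×10^-2 mol kg⁻¹ atm⁻¹
pCO2 = [CO2*]/KH = 53.3×10^-6 / 3.631×10^-2 = 1.47×10^-3 atm = 1470 μatm

pCO2 = 1470 μatm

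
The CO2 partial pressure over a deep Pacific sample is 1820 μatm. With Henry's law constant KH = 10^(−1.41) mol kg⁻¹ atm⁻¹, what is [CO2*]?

KH = 10^(−1.41) = 3.890×10^-2 mol kg⁻¹ atm⁻¹
[CO2*] = KH · pCO2 = 3.890×10^-2 × 1820×10^-6 atm = 7.08×10^-5 mol/kg

[CO2*] = 70.8 μmol/kg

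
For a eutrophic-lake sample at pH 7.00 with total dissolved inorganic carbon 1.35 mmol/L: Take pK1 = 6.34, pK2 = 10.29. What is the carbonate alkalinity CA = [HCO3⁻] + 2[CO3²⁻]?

CA = 1.11 mmol/L

CA = [HCO3⁻] + 2[CO3²⁻] = (α₁ + 2α₂)·DIC
At pH 7.00: [H⁺]/K1 = 10^-0.66 = 0.21878, K2/[H⁺] = 10^-3.29 = 0.00051286
α₁ = 1/(1 + 0.21878 + 0.00051286) = 1/1.2193 = 0.8202; α₂ = α₁·K2/[H⁺] = 0.0004206
α₁ + 2α₂ = 0.8210
CA = 0.8210 × 1.35 = 1.11 mmol/L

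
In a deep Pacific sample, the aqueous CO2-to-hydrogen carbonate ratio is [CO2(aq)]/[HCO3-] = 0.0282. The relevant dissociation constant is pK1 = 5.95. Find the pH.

From K1 = [H⁺][HCO3-]/[CO2(aq)]:  pH = pK1 − log₁₀([CO2(aq)]/[HCO3-])
log₁₀(0.0282) = -1.550
pH = 5.95 − (-1.550) = 7.50

pH = 7.50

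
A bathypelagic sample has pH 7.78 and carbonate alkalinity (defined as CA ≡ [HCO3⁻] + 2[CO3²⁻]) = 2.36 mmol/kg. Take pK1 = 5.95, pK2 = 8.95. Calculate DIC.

DIC = 2.25 mmol/kg

CA = [HCO3⁻] + 2[CO3²⁻] = (α₁ + 2α₂)·DIC
At pH 7.78: [H⁺]/K1 = 10^-1.83 = 0.014791, K2/[H⁺] = 10^-1.17 = 0.067608
α₁ = 1/(1 + 0.014791 + 0.067608) = 1/1.0824 = 0.9239; α₂ = α₁·K2/[H⁺] = 0.06246
α₁ + 2α₂ = 1.0488
DIC = CA / (α₁ + 2α₂) = 2.36 / 1.0488 = 2.25 mmol/kg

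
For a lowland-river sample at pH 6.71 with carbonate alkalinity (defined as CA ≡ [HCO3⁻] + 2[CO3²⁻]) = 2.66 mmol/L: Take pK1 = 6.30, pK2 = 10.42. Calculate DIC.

CA = [HCO3⁻] + 2[CO3²⁻] = (α₁ + 2α₂)·DIC
At pH 6.71: [H⁺]/K1 = 10^-0.41 = 0.38905, K2/[H⁺] = 10^-3.71 = 0.00019498
α₁ = 1/(1 + 0.38905 + 0.00019498) = 1/1.3892 = 0.7198; α₂ = α₁·K2/[H⁺] = 0.0001404
α₁ + 2α₂ = 0.7201
DIC = CA / (α₁ + 2α₂) = 2.66 / 0.7201 = 3.69 mmol/L

DIC = 3.69 mmol/L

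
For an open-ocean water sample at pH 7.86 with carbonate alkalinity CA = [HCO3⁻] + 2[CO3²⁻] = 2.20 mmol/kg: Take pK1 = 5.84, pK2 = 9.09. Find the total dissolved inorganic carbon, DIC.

DIC = 2.10 mmol/kg

CA = [HCO3⁻] + 2[CO3²⁻] = (α₁ + 2α₂)·DIC
At pH 7.86: [H⁺]/K1 = 10^-2.02 = 0.0095499, K2/[H⁺] = 10^-1.23 = 0.058884
α₁ = 1/(1 + 0.0095499 + 0.058884) = 1/1.0684 = 0.9359; α₂ = α₁·K2/[H⁺] = 0.05511
α₁ + 2α₂ = 1.0462
DIC = CA / (α₁ + 2α₂) = 2.20 / 1.0462 = 2.10 mmol/kg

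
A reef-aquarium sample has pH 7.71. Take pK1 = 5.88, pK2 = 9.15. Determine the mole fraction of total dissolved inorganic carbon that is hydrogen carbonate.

α₁ = 1 / (1 + [H⁺]/K1 + K2/[H⁺]) = 1 / (1 + 10^-1.83 + 10^-1.44)
   = 1 / (1 + 0.014791 + 0.036308) = 1/1.0511 = 0.9514

α₁ = 0.951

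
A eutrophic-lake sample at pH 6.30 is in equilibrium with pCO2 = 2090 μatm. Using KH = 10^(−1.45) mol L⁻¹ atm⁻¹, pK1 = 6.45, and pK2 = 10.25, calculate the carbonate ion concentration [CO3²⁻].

[CO3²⁻] = 0.00589 μmol/L

[CO2*] = KH · pCO2 = 10^(−1.45) × 2090×10^-6 = 7.416×10^-5 mol/L
α₀ = 1/(1 + K1/[H⁺] + K1K2/[H⁺]²) = 1/(1 + 10^-0.15 + 10^-4.10) = 0.5855
DIC = [CO2*]/α₀ = 7.416×10^-5 / 0.5855 = 0.1267 mmol/L
[CO3²⁻] = α₂·DIC; α₂ = 4.651×10^-5, so [CO3²⁻] = 4.651×10^-5 × 0.1267 = 5.89×10^-6 mmol/L = 0.00589 μmol/L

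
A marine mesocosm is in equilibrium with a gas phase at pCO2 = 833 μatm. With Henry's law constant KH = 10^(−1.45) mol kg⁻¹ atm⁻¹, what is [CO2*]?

[CO2*] = 29.6 μmol/kg

KH = 10^(−1.45) = 3.548×10^-2 mol kg⁻¹ atm⁻¹
[CO2*] = KH · pCO2 = 3.548×10^-2 × 833×10^-6 atm = 2.96×10^-5 mol/kg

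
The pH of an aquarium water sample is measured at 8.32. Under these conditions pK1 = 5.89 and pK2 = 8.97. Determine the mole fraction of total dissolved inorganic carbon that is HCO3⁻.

α₁ = 0.815

α₁ = 1 / (1 + [H⁺]/K1 + K2/[H⁺]) = 1 / (1 + 10^-2.43 + 10^-0.65)
   = 1 / (1 + 0.0037154 + 0.22387) = 1/1.2276 = 0.8146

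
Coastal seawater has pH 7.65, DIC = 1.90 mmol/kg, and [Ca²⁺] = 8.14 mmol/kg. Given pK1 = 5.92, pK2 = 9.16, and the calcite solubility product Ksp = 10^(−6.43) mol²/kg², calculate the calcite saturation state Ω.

Ω = 1.23

α₂ = 1 / (1 + [H⁺]/K2 + [H⁺]²/(K1K2)) = 1 / (1 + 10^+1.51 + 10^-0.22)
   = 1 / (1 + 32.359 + 0.60256) = 1/33.962 = 0.02944
[CO3²⁻] = α₂ × DIC = 0.02944 × 1.90 = 0.05595 mmol/kg
Ksp = 10^(−6.43) = 3.715×10^-7
Ω = [Ca²⁺][CO3²⁻]/Ksp = (8.14×10^-3)(5.595×10^-5) / 3.715×10^-7 = 1.23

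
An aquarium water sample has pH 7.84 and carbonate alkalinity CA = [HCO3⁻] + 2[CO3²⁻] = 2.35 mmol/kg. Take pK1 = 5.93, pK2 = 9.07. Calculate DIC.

CA = [HCO3⁻] + 2[CO3²⁻] = (α₁ + 2α₂)·DIC
At pH 7.84: [H⁺]/K1 = 10^-1.91 = 0.012303, K2/[H⁺] = 10^-1.23 = 0.058884
α₁ = 1/(1 + 0.012303 + 0.058884) = 1/1.0712 = 0.9335; α₂ = α₁·K2/[H⁺] = 0.05497
α₁ + 2α₂ = 1.0435
DIC = CA / (α₁ + 2α₂) = 2.35 / 1.0435 = 2.25 mmol/kg

DIC = 2.25 mmol/kg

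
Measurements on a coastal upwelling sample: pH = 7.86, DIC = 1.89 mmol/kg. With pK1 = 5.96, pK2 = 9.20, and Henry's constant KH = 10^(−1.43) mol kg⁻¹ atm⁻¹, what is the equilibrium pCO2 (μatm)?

pCO2 = 605 μatm

α₀ = 1 / (1 + K1/[H⁺] + K1K2/[H⁺]²) = 1 / (1 + 10^+1.90 + 10^+0.56)
   = 1 / (1 + 79.433 + 3.6308) = 1/84.064 = 0.01190
[CO2*] = α₀ × DIC = 0.01190 × 1.89 = 0.02248 mmol/kg
pCO2 = [CO2*]/KH = 2.248×10^-5 / 3.715×10^-2 = 605 μatm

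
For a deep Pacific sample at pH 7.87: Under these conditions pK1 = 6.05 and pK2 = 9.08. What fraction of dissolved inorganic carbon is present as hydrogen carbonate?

α₁ = 0.929

α₁ = 1 / (1 + [H⁺]/K1 + K2/[H⁺]) = 1 / (1 + 10^-1.82 + 10^-1.21)
   = 1 / (1 + 0.015136 + 0.061660) = 1/1.0768 = 0.9287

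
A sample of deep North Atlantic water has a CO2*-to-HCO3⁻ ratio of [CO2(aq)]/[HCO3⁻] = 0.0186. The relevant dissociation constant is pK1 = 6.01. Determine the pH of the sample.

From K1 = [H⁺][HCO3⁻]/[CO2(aq)]:  pH = pK1 − log₁₀([CO2(aq)]/[HCO3⁻])
log₁₀(0.0186) = -1.730
pH = 6.01 − (-1.730) = 7.74

pH = 7.74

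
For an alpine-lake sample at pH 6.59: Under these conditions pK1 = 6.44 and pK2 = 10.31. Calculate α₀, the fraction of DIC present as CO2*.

α₀ = 1 / (1 + K1/[H⁺] + K1K2/[H⁺]²) = 1 / (1 + 10^+0.15 + 10^-3.57)
   = 1 / (1 + 1.4125 + 0.00026915) = 1/2.4128 = 0.4145

α₀ = 0.414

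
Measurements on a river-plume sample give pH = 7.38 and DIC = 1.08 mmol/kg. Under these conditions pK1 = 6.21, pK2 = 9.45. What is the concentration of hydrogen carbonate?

α₁ = 1 / (1 + [H⁺]/K1 + K2/[H⁺]) = 1 / (1 + 10^-1.17 + 10^-2.07)
   = 1 / (1 + 0.067608 + 0.0085114) = 1/1.0761 = 0.9293
[HCO3⁻] = α₁ × DIC = 0.9293 × 1.08 = 1.00 mmol/kg

[HCO3⁻] = 1.00 mmol/kg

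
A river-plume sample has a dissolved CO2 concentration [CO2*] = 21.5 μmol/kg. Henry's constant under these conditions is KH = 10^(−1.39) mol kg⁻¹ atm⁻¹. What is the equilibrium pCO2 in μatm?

KH = 10^(−1.39) = 4.074×10^-2 mol kg⁻¹ atm⁻¹
pCO2 = [CO2*]/KH = 21.5×10^-6 / 4.074×10^-2 = 5.28×10^-4 atm = 528 μatm

pCO2 = 528 μatm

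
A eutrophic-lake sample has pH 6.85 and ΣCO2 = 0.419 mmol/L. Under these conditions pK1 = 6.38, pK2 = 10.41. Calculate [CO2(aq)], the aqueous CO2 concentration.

[CO2*] = 0.106 mmol/L

α₀ = 1 / (1 + K1/[H⁺] + K1K2/[H⁺]²) = 1 / (1 + 10^+0.47 + 10^-3.09)
   = 1 / (1 + 2.9512 + 0.00081283) = 1/3.9520 = 0.2530
[CO2*] = α₀ × DIC = 0.2530 × 0.419 = 0.106 mmol/L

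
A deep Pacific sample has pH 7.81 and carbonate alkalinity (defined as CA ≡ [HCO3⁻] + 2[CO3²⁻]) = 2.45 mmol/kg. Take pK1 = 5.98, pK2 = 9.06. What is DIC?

DIC = 2.36 mmol/kg

CA = [HCO3⁻] + 2[CO3²⁻] = (α₁ + 2α₂)·DIC
At pH 7.81: [H⁺]/K1 = 10^-1.83 = 0.014791, K2/[H⁺] = 10^-1.25 = 0.056234
α₁ = 1/(1 + 0.014791 + 0.056234) = 1/1.0710 = 0.9337; α₂ = α₁·K2/[H⁺] = 0.05250
α₁ + 2α₂ = 1.0387
DIC = CA / (α₁ + 2α₂) = 2.45 / 1.0387 = 2.36 mmol/kg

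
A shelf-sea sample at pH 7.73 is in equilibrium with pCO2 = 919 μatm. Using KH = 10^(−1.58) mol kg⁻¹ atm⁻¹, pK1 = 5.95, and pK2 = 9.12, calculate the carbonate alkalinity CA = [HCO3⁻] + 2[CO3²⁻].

[CO2*] = KH · pCO2 = 10^(−1.58) × 919×10^-6 = 2.417×10^-5 mol/kg
α₀ = 1/(1 + K1/[H⁺] + K1K2/[H⁺]²) = 1/(1 + 10^+1.78 + 10^+0.39) = 0.01570
DIC = [CO2*]/α₀ = 2.417×10^-5 / 0.01570 = 1.540 mmol/kg
CA = (α₁ + 2α₂)·DIC = (0.9458 + 2×0.03853) × 1.540 = 1.58 mmol/kg

CA = 1.58 mmol/kg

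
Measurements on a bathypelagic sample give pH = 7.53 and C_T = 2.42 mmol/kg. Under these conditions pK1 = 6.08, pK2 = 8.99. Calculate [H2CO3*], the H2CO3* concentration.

[CO2*] = 0.0802 mmol/kg

α₀ = 1 / (1 + K1/[H⁺] + K1K2/[H⁺]²) = 1 / (1 + 10^+1.45 + 10^-0.01)
   = 1 / (1 + 28.184 + 0.97724) = 1/30.161 = 0.03316
[CO2*] = α₀ × DIC = 0.03316 × 2.42 = 0.0802 mmol/kg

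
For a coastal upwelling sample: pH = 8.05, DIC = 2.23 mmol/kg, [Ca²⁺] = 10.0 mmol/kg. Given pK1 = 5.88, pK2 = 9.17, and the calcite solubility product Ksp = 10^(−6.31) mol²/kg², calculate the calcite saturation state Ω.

α₂ = 1 / (1 + [H⁺]/K2 + [H⁺]²/(K1K2)) = 1 / (1 + 10^+1.12 + 10^-1.05)
   = 1 / (1 + 13.183 + 0.089125) = 1/14.272 = 0.07007
[CO3²⁻] = α₂ × DIC = 0.07007 × 2.23 = 0.1563 mmol/kg
Ksp = 10^(−6.31) = 4.898×10^-7
Ω = [Ca²⁺][CO3²⁻]/Ksp = (10.0×10^-3)(1.563×10^-4) / 4.898×10^-7 = 3.19

Ω = 3.19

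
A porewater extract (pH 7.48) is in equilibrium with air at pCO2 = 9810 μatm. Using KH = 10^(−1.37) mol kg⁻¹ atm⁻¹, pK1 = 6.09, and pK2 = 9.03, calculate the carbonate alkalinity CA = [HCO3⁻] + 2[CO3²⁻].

CA = 10.9 mmol/kg

[CO2*] = KH · pCO2 = 10^(−1.37) × 9810×10^-6 = 4.185×10^-4 mol/kg
α₀ = 1/(1 + K1/[H⁺] + K1K2/[H⁺]²) = 1/(1 + 10^+1.39 + 10^-0.16) = 0.03811
DIC = [CO2*]/α₀ = 4.185×10^-4 / 0.03811 = 10.98 mmol/kg
CA = (α₁ + 2α₂)·DIC = (0.9355 + 2×0.02637) × 10.98 = 10.9 mmol/kg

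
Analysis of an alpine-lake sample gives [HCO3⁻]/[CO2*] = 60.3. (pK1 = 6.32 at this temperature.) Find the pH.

From K1 = [H⁺][HCO3⁻]/[CO2*]:  pH = pK1 + log₁₀([HCO3⁻]/[CO2*])
log₁₀(60.3) = +1.780
pH = 6.32 + (+1.780) = 8.10

pH = 8.10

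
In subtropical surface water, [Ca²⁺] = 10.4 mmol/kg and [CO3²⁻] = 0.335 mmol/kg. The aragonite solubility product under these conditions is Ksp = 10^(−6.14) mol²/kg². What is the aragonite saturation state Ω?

Ω = 4.81

Ksp = 10^(−6.14) = 7.244×10^-7
Ω = [Ca²⁺][CO3²⁻]/Ksp = (10.4×10^-3)(0.335×10^-3) / 7.244×10^-7 = 4.81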